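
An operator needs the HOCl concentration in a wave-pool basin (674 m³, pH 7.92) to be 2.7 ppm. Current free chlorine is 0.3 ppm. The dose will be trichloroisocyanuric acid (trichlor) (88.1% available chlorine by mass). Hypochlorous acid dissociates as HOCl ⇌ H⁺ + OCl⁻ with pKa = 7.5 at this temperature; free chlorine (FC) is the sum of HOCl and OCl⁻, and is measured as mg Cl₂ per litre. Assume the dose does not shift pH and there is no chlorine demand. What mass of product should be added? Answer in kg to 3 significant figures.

7.27 kg

Volume: 674 m³ = 674,000 L.
[OCl⁻]/[HOCl] = 10^(pH − pKa) = 10^(7.92 − 7.5) = 2.63; fraction as HOCl = 1/(1 + 2.63) = 0.2755.
Free chlorine required for 2.7 ppm HOCl: 2.7 / 0.2755 = 9.802 ppm.
FC to add: 9.802 − 0.3 = 9.502 mg/L as Cl₂.
Cl₂ equivalent: 9.502 mg/L × 674,000 L = 6404 g.
Product at 88.1% available Cl: 6404 / 0.881 = 7269 g.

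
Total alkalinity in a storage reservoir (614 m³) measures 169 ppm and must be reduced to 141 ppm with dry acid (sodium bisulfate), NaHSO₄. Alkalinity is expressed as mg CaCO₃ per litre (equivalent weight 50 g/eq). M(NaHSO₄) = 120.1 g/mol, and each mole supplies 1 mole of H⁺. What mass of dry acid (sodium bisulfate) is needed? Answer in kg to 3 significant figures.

41.3 kg

Volume: 614 m³ = 614,000 L.
Alkalinity to neutralize: (169 − 141) = 28 mg/L as CaCO₃ × 614,000 L = 17,190 g as CaCO₃.
Equivalents of H⁺ required: 17,190 ÷ 50 g/eq = 343.8 eq = 343.8 mol NaHSO₄.
Mass of NaHSO₄: 343.8 × 120.1 = 41,300 g.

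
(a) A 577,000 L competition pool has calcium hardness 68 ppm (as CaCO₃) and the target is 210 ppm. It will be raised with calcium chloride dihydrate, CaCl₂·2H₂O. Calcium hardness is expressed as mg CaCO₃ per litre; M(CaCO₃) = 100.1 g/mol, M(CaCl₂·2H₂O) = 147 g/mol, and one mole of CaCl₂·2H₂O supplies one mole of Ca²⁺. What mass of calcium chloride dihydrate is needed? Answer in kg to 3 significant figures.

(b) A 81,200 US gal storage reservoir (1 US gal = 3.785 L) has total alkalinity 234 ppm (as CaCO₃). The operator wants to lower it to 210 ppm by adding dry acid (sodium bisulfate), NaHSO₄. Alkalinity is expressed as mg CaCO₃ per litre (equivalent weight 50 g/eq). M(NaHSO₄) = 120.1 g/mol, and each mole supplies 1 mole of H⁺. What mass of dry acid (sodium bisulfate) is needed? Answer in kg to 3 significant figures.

(a) Hardness to add: (210 − 68) = 142 mg/L as CaCO₃ × 577,000 L = 81,930 g as CaCO₃.
(a) Moles of Ca²⁺ (1 mol Ca²⁺ ≡ 1 mol CaCO₃): 81,930 / 100.1 g/mol = 818.5 mol.
(a) Mass of CaCl₂·2H₂O: 818.5 × 147 = 120,300 g.

(b) Volume: 81,200 US gal × 3.785 L/gal = 307,342 L.
(b) Alkalinity to neutralize: (234 − 210) = 24 mg/L as CaCO₃ × 307,342 L = 7376 g as CaCO₃.
(b) Equivalents of H⁺ required: 7376 ÷ 50 g/eq = 147.5 eq = 147.5 mol NaHSO₄.
(b) Mass of NaHSO₄: 147.5 × 120.1 = 17,720 g.

(a) 120 kg; (b) 17.7 kg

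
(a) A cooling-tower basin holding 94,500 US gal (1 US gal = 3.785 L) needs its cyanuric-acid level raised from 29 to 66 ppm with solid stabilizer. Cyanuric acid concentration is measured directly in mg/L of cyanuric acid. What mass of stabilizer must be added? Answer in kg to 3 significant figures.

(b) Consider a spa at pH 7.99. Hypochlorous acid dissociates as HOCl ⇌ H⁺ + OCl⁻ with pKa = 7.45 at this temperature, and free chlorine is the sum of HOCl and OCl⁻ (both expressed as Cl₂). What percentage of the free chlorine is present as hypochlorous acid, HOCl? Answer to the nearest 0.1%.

(a) 13.2 kg; (b) 22.4%

(a) Volume: 94,500 US gal × 3.785 L/gal = 357,682 L.
(a) CYA to add: (66 − 29) = 37 mg/L × 357,682 L = 13,230 g cyanuric acid.

(b) [OCl⁻]/[HOCl] = 10^(pH − pKa) = 10^(7.99 − 7.45) = 10^0.54 = 3.467.
(b) Fraction as HOCl = 1 / (1 + 3.467) = 0.2238.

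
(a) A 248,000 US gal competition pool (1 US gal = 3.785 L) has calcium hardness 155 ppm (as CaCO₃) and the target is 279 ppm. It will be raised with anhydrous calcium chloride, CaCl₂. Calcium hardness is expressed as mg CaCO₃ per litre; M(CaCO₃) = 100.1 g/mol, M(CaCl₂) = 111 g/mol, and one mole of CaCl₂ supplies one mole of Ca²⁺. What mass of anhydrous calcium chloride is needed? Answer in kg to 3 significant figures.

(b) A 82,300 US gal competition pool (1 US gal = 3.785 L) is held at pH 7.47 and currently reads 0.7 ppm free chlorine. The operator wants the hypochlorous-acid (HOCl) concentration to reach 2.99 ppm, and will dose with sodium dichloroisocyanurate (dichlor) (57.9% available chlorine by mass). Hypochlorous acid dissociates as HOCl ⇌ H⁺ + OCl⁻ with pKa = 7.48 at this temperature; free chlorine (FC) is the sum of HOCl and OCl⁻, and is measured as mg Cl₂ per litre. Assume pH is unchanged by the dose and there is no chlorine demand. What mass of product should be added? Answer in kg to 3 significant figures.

(a) 129 kg; (b) 2.80 kg

(a) Volume: 248,000 US gal × 3.785 L/gal = 938,680 L.
(a) Hardness to add: (279 − 155) = 124 mg/L as CaCO₃ × 938,680 L = 116,400 g as CaCO₃.
(a) Moles of Ca²⁺ (1 mol Ca²⁺ ≡ 1 mol CaCO₃): 116,400 / 100.1 g/mol = 1163 mol.
(a) Mass of CaCl₂: 1163 × 111 = 129,100 g.

(b) Volume: 82,300 US gal × 3.785 L/gal = 311,506 L.
(b) [OCl⁻]/[HOCl] = 10^(pH − pKa) = 10^(7.47 − 7.48) = 0.9772; fraction as HOCl = 1/(1 + 0.9772) = 0.5058.
(b) Free chlorine required for 2.99 ppm HOCl: 2.99 / 0.5058 = 5.912 ppm.
(b) FC to add: 5.912 − 0.7 = 5.212 mg/L as Cl₂.
(b) Cl₂ equivalent: 5.212 mg/L × 311,506 L = 1624 g.
(b) Product at 57.9% available Cl: 1624 / 0.579 = 2804 g.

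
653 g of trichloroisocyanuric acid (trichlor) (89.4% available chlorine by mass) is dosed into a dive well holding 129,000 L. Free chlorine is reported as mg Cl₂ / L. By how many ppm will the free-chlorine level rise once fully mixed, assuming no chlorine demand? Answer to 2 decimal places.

4.53 ppm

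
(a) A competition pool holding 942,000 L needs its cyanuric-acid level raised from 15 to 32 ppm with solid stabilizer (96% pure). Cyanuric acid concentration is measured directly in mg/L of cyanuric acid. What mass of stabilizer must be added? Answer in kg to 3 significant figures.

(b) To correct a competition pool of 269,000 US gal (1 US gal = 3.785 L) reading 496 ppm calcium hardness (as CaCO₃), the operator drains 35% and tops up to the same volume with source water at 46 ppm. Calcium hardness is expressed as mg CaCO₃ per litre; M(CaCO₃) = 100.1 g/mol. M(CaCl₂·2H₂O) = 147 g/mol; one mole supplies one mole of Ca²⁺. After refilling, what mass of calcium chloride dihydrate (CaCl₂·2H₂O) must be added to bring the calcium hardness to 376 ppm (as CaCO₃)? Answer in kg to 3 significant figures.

(a) 16.7 kg; (b) 56.1 kg

(a) CYA to add: (32 − 15) = 17 mg/L × 942,000 L = 16,010 g cyanuric acid.
(a) At 96% purity: 16,010 / 0.96 = 16,680 g product.

(b) Volume: 269,000 US gal × 3.785 L/gal = 1,018,165 L.
(b) After draining 35% and refilling: 496 × 0.65 + 46 × 0.35 = 338.5 ppm.
(b) Deficit to target: 376 − 338.5 = 37.5 mg/L.
(b) As CaCO₃: 37.5 mg/L × 1,018,165 L = 38,180 g; ÷ 100.1 = 381.4 mol Ca²⁺.
(b) Mass: 381.4 × 147 = 56,070 g.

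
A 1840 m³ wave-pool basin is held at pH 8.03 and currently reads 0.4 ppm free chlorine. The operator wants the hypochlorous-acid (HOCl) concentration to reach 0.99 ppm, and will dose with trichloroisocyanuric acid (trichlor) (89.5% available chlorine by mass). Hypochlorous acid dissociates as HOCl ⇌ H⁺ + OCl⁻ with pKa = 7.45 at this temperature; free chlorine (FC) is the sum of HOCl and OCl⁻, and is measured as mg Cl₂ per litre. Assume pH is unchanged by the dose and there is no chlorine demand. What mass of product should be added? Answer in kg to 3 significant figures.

8.95 kg

Volume: 1840 m³ = 1,840,000 L.
[OCl⁻]/[HOCl] = 10^(pH − pKa) = 10^(8.03 − 7.45) = 3.802; fraction as HOCl = 1/(1 + 3.802) = 0.2083.
Free chlorine required for 0.99 ppm HOCl: 0.99 / 0.2083 = 4.754 ppm.
FC to add: 4.754 − 0.4 = 4.354 mg/L as Cl₂.
Cl₂ equivalent: 4.354 mg/L × 1,840,000 L = 8011 g.
Product at 89.5% available Cl: 8011 / 0.895 = 8951 g.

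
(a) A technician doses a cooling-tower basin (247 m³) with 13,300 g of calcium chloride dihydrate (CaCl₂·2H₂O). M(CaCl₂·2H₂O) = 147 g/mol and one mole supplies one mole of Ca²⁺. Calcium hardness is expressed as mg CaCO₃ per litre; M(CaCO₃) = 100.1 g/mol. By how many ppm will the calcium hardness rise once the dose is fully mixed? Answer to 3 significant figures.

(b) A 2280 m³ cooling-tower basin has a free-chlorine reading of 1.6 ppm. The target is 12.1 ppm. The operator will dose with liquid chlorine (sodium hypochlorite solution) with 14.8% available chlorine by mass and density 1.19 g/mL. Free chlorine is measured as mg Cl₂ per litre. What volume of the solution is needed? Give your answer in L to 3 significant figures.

(a) Volume: 247 m³ = 247,000 L.
(a) Moles of Ca²⁺: 13,300 g ÷ 147 g/mol = 90.48 mol.
(a) As CaCO₃: 90.48 mol × 100.1 g/mol = 9057 g.
(a) Rise: 9057 g / 247,000 L × 1000 = 36.67 mg/L.

(b) Volume: 2280 m³ = 2,280,000 L.
(b) Chlorine deficit: 12.1 − 1.6 = 10.5 ppm = 10.5 mg/L as Cl₂.
(b) Cl₂ equivalent needed: 10.5 mg/L × 2,280,000 L = 23,940,000 mg = 23,940 g.
(b) Product at 14.8% available chlorine: 23,940 / 0.148 = 161,800 g.
(b) Volume at density 1.19 g/mL: 161,800 g ÷ 1.19 g/mL = 135,900 mL.

(a) 36.7 ppm; (b) 136 L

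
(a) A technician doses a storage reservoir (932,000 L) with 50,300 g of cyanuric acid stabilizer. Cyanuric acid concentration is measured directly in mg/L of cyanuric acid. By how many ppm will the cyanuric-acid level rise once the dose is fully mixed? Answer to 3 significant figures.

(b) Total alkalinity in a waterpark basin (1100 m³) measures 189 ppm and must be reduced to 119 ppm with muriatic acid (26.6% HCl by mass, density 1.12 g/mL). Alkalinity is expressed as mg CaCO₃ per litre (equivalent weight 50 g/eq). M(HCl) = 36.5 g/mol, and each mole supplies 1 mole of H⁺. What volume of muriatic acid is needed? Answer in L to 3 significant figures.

(a) Rise: 50,300 g / 932,000 L × 1000 = 53.97 mg/L.

(b) Volume: 1100 m³ = 1,100,000 L.
(b) Alkalinity to neutralize: (189 − 119) = 70 mg/L as CaCO₃ × 1,100,000 L = 77,000 g as CaCO₃.
(b) Equivalents of H⁺ required: 77,000 ÷ 50 g/eq = 1540 eq = 1540 mol HCl.
(b) Mass of HCl: 1540 × 36.5 = 56,210 g.
(b) Mass of 26.6% solution: 56,210 / 0.266 = 211,300 g.
(b) Volume: 211,300 g ÷ 1.12 g/mL = 188,700 mL.

(a) 54.0 ppm; (b) 189 L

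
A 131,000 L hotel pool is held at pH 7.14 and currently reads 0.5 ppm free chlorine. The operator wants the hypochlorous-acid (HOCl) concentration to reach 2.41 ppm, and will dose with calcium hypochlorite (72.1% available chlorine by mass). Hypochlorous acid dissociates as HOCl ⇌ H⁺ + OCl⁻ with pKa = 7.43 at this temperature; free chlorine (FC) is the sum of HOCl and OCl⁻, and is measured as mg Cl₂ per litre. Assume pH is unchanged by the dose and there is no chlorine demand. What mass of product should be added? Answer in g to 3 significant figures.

572 g

[OCl⁻]/[HOCl] = 10^(pH − pKa) = 10^(7.14 − 7.43) = 0.5129; fraction as HOCl = 1/(1 + 0.5129) = 0.661.
Free chlorine required for 2.41 ppm HOCl: 2.41 / 0.661 = 3.646 ppm.
FC to add: 3.646 − 0.5 = 3.146 mg/L as Cl₂.
Cl₂ equivalent: 3.146 mg/L × 131,000 L = 412.1 g.
Product at 72.1% available Cl: 412.1 / 0.721 = 571.6 g.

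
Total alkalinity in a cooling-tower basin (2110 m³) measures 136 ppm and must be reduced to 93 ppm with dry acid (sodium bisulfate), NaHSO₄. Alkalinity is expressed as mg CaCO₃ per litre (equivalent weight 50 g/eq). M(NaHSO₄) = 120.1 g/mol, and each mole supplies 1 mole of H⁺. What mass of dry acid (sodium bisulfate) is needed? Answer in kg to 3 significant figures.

Volume: 2110 m³ = 2,110,000 L.
Alkalinity to neutralize: (136 − 93) = 43 mg/L as CaCO₃ × 2,110,000 L = 90,730 g as CaCO₃.
Equivalents of H⁺ required: 90,730 ÷ 50 g/eq = 1815 eq = 1815 mol NaHSO₄.
Mass of NaHSO₄: 1815 × 120.1 = 217,900 g.

218 kg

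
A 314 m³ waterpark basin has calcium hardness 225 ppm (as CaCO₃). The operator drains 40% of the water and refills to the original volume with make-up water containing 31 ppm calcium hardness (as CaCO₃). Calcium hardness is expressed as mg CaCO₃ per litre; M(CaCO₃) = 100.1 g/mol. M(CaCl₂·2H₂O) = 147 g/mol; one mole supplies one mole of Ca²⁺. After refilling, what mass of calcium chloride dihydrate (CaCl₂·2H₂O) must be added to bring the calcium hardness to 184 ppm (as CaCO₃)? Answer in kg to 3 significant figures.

Volume: 314 m³ = 314,000 L.
After draining 40% and refilling: 225 × 0.60 + 31 × 0.40 = 147.4 ppm.
Deficit to target: 184 − 147.4 = 36.6 mg/L.
As CaCO₃: 36.6 mg/L × 314,000 L = 11,490 g; ÷ 100.1 = 114.8 mol Ca²⁺.
Mass: 114.8 × 147 = 16,880 g.

16.9 kg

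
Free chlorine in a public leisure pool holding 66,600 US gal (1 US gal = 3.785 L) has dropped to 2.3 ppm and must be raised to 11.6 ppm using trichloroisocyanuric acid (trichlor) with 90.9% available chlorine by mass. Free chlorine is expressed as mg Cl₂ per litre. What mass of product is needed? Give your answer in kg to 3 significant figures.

Volume: 66,600 US gal × 3.785 L/gal = 252,081 L.
Chlorine deficit: 11.6 − 2.3 = 9.3 ppm = 9.3 mg/L as Cl₂.
Cl₂ equivalent needed: 9.3 mg/L × 252,081 L = 2,344,000 mg = 2344 g.
Product at 90.9% available chlorine: 2344 / 0.909 = 2579 g.

2.58 kg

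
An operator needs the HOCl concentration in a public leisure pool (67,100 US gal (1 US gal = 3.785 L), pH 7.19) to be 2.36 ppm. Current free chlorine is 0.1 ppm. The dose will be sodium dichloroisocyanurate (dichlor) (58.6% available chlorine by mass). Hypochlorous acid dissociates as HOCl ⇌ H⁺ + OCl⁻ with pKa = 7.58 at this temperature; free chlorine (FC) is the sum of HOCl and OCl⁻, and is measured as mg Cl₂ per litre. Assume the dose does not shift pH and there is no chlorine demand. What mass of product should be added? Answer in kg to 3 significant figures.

1.40 kg

Volume: 67,100 US gal × 3.785 L/gal = 253,974 L.
[OCl⁻]/[HOCl] = 10^(pH − pKa) = 10^(7.19 − 7.58) = 0.4074; fraction as HOCl = 1/(1 + 0.4074) = 0.7105.
Free chlorine required for 2.36 ppm HOCl: 2.36 / 0.7105 = 3.321 ppm.
FC to add: 3.321 − 0.1 = 3.221 mg/L as Cl₂.
Cl₂ equivalent: 3.221 mg/L × 253,974 L = 818.2 g.
Product at 58.6% available Cl: 818.2 / 0.586 = 1396 g.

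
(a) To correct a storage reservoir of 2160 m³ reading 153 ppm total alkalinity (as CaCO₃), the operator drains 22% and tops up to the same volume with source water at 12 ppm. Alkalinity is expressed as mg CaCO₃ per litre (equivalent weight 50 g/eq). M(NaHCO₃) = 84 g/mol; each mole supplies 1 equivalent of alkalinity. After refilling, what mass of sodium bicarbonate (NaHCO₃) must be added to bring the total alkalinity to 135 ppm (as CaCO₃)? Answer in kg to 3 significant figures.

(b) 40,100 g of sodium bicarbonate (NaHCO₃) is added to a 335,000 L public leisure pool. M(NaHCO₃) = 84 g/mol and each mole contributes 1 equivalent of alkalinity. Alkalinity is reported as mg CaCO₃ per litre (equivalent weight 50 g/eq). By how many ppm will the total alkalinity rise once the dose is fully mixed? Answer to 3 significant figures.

(a) 47.2 kg; (b) 71.3 ppm

(a) Volume: 2160 m³ = 2,160,000 L.
(a) After draining 22% and refilling: 153 × 0.78 + 12 × 0.22 = 121.98 ppm.
(a) Deficit to target: 135 − 121.98 = 13.02 mg/L.
(a) As CaCO₃: 13.02 mg/L × 2,160,000 L = 28,120 g; ÷ 50 g/eq ÷ 1 = 562.5 mol NaHCO₃.
(a) Mass: 562.5 × 84 = 47,250 g.

(b) Moles of NaHCO₃: 40,100 g ÷ 84 g/mol = 477.4 mol → 477.4 eq of alkalinity.
(b) As CaCO₃: 477.4 eq × 50 g/eq = 23,870 g.
(b) Rise: 23,870 g / 335,000 L × 1000 = 71.25 mg/L.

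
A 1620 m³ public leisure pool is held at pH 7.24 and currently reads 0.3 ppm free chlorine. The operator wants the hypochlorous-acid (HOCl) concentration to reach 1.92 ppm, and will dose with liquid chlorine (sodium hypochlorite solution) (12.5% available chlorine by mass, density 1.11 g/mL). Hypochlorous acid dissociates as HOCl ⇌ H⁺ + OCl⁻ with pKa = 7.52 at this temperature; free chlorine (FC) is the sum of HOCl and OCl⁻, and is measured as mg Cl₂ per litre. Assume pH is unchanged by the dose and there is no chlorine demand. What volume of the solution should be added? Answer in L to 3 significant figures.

Volume: 1620 m³ = 1,620,000 L.
[OCl⁻]/[HOCl] = 10^(pH − pKa) = 10^(7.24 − 7.52) = 0.5248; fraction as HOCl = 1/(1 + 0.5248) = 0.6558.
Free chlorine required for 1.92 ppm HOCl: 1.92 / 0.6558 = 2.928 ppm.
FC to add: 2.928 − 0.3 = 2.628 mg/L as Cl₂.
Cl₂ equivalent: 2.628 mg/L × 1,620,000 L = 4257 g.
Product at 12.5% available Cl: 4257 / 0.125 = 34,050 g.
Volume: 34,050 g ÷ 1.11 g/mL = 30,680 mL.

30.7 L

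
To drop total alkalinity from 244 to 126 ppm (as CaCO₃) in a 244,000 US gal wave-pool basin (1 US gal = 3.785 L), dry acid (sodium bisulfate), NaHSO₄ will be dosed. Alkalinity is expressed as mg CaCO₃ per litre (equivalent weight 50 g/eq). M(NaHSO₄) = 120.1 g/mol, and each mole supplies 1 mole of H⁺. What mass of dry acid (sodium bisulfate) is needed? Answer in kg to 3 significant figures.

262 kg

Volume: 244,000 US gal × 3.785 L/gal = 923,540 L.
Alkalinity to neutralize: (244 − 126) = 118 mg/L as CaCO₃ × 923,540 L = 109,000 g as CaCO₃.
Equivalents of H⁺ required: 109,000 ÷ 50 g/eq = 2180 eq = 2180 mol NaHSO₄.
Mass of NaHSO₄: 2180 × 120.1 = 261,800 g.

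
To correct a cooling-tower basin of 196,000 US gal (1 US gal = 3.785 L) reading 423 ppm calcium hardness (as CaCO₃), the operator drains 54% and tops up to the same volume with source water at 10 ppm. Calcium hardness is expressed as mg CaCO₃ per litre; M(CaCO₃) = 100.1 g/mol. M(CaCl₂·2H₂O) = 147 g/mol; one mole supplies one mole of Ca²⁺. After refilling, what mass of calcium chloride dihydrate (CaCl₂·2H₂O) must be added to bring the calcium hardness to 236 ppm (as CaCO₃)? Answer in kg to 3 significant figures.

Volume: 196,000 US gal × 3.785 L/gal = 741,860 L.
After draining 54% and refilling: 423 × 0.46 + 10 × 0.54 = 199.98 ppm.
Deficit to target: 236 − 199.98 = 36.02 mg/L.
As CaCO₃: 36.02 mg/L × 741,860 L = 26,720 g; ÷ 100.1 = 267 mol Ca²⁺.
Mass: 267 × 147 = 39,240 g.

39.2 kg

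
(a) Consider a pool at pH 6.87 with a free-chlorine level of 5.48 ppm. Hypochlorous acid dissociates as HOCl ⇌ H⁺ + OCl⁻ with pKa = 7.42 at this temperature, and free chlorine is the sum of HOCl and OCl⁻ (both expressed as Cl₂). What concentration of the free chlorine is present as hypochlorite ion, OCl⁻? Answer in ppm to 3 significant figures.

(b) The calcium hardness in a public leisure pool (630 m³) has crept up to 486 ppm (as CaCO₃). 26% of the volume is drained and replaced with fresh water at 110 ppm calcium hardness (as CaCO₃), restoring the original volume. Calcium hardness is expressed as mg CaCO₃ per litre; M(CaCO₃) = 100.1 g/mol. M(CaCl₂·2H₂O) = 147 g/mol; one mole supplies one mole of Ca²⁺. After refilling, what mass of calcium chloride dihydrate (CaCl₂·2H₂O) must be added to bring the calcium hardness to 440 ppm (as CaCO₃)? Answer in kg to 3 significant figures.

(a) 1.20 ppm; (b) 47.9 kg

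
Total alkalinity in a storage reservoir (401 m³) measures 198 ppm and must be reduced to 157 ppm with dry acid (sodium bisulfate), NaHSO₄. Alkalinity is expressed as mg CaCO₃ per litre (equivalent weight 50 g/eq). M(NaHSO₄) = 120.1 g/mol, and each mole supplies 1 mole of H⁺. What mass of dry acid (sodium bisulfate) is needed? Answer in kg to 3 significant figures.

39.5 kg

Volume: 401 m³ = 401,000 L.
Alkalinity to neutralize: (198 − 157) = 41 mg/L as CaCO₃ × 401,000 L = 16,440 g as CaCO₃.
Equivalents of H⁺ required: 16,440 ÷ 50 g/eq = 328.8 eq = 328.8 mol NaHSO₄.
Mass of NaHSO₄: 328.8 × 120.1 = 39,490 g.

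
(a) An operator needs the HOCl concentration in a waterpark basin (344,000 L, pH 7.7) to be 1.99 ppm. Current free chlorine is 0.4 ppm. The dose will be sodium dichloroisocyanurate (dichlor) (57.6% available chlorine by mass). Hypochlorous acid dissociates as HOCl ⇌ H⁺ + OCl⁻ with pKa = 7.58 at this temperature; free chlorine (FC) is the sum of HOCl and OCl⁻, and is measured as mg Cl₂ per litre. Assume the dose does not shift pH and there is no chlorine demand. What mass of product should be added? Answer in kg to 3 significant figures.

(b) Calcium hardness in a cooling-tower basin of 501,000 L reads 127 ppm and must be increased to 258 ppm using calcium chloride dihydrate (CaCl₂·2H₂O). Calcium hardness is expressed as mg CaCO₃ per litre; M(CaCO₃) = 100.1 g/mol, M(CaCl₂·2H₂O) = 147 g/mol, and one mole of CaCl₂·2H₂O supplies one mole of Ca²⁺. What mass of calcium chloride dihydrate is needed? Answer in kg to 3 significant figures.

(a) [OCl⁻]/[HOCl] = 10^(pH − pKa) = 10^(7.7 − 7.58) = 1.318; fraction as HOCl = 1/(1 + 1.318) = 0.4314.
(a) Free chlorine required for 1.99 ppm HOCl: 1.99 / 0.4314 = 4.613 ppm.
(a) FC to add: 4.613 − 0.4 = 4.213 mg/L as Cl₂.
(a) Cl₂ equivalent: 4.213 mg/L × 344,000 L = 1449 g.
(a) Product at 57.6% available Cl: 1449 / 0.576 = 2516 g.

(b) Hardness to add: (258 − 127) = 131 mg/L as CaCO₃ × 501,000 L = 65,630 g as CaCO₃.
(b) Moles of Ca²⁺ (1 mol Ca²⁺ ≡ 1 mol CaCO₃): 65,630 / 100.1 g/mol = 655.7 mol.
(b) Mass of CaCl₂·2H₂O: 655.7 × 147 = 96,380 g.

(a) 2.52 kg; (b) 96.4 kg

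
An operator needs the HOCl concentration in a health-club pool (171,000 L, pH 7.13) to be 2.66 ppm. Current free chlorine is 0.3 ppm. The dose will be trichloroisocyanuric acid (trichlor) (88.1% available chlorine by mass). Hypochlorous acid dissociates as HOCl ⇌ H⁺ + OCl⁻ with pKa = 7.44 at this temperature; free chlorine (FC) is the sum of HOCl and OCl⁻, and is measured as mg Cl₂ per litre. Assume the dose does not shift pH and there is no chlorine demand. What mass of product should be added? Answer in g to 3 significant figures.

711 g

[OCl⁻]/[HOCl] = 10^(pH − pKa) = 10^(7.13 − 7.44) = 0.4898; fraction as HOCl = 1/(1 + 0.4898) = 0.6712.
Free chlorine required for 2.66 ppm HOCl: 2.66 / 0.6712 = 3.963 ppm.
FC to add: 3.963 − 0.3 = 3.663 mg/L as Cl₂.
Cl₂ equivalent: 3.663 mg/L × 171,000 L = 626.3 g.
Product at 88.1% available Cl: 626.3 / 0.881 = 710.9 g.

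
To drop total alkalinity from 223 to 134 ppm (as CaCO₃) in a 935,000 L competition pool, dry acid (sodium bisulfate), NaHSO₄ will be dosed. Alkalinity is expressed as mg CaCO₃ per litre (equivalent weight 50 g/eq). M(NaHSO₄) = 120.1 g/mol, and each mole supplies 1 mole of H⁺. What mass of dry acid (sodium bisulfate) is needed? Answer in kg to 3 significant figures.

Alkalinity to neutralize: (223 − 134) = 89 mg/L as CaCO₃ × 935,000 L = 83,220 g as CaCO₃.
Equivalents of H⁺ required: 83,220 ÷ 50 g/eq = 1664 eq = 1664 mol NaHSO₄.
Mass of NaHSO₄: 1664 × 120.1 = 199,900 g.

200 kg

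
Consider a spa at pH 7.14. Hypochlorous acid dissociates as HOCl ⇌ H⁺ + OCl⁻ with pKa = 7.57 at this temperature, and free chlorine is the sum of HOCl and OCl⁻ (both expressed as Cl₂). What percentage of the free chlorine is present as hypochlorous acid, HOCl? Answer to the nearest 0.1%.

[OCl⁻]/[HOCl] = 10^(pH − pKa) = 10^(7.14 − 7.57) = 10^-0.43 = 0.3715.
Fraction as HOCl = 1 / (1 + 0.3715) = 0.7291.

72.9%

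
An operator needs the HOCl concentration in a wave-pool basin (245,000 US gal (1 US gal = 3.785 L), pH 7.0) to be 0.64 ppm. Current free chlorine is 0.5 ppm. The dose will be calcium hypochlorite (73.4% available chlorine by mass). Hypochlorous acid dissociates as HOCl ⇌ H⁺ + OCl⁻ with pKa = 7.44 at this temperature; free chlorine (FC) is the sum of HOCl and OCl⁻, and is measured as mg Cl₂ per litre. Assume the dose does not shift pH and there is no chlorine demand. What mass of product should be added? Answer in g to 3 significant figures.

470 g

Volume: 245,000 US gal × 3.785 L/gal = 927,325 L.
[OCl⁻]/[HOCl] = 10^(pH − pKa) = 10^(7.0 − 7.44) = 0.3631; fraction as HOCl = 1/(1 + 0.3631) = 0.7336.
Free chlorine required for 0.64 ppm HOCl: 0.64 / 0.7336 = 0.8724 ppm.
FC to add: 0.8724 − 0.5 = 0.3724 mg/L as Cl₂.
Cl₂ equivalent: 0.3724 mg/L × 927,325 L = 345.3 g.
Product at 73.4% available Cl: 345.3 / 0.734 = 470.4 g.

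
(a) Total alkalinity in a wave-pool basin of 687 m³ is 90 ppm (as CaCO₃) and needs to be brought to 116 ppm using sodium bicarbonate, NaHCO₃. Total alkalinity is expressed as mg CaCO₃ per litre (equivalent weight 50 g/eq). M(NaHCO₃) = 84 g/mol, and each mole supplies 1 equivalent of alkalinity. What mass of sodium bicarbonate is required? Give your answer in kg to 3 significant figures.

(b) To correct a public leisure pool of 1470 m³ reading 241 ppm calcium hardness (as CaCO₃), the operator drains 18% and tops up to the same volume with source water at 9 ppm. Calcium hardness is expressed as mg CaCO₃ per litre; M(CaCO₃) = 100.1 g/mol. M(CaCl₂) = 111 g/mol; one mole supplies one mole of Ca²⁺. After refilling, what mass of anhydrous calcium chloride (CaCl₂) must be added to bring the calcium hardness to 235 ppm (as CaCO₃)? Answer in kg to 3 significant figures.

(a) 30.0 kg; (b) 58.3 kg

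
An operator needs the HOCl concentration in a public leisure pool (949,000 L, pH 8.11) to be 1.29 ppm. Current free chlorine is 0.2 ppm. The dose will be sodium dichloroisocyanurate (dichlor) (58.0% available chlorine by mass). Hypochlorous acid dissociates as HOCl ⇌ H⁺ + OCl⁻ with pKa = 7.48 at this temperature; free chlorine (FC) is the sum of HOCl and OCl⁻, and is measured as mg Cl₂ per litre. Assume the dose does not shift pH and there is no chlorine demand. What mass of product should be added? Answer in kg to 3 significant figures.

[OCl⁻]/[HOCl] = 10^(pH − pKa) = 10^(8.11 − 7.48) = 4.266; fraction as HOCl = 1/(1 + 4.266) = 0.1899.
Free chlorine required for 1.29 ppm HOCl: 1.29 / 0.1899 = 6.793 ppm.
FC to add: 6.793 − 0.2 = 6.593 mg/L as Cl₂.
Cl₂ equivalent: 6.593 mg/L × 949,000 L = 6257 g.
Product at 58.0% available Cl: 6257 / 0.58 = 10,790 g.

10.8 kg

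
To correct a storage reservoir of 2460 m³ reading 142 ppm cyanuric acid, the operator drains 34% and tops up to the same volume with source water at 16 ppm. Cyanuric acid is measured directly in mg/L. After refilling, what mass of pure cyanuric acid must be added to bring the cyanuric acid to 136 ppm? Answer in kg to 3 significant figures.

Volume: 2460 m³ = 2,460,000 L.
After draining 34% and refilling: 142 × 0.66 + 16 × 0.34 = 99.16 ppm.
Deficit to target: 136 − 99.16 = 36.84 mg/L.
Mass: 36.84 mg/L × 2,460,000 L = 90,630 g cyanuric acid.

90.6 kg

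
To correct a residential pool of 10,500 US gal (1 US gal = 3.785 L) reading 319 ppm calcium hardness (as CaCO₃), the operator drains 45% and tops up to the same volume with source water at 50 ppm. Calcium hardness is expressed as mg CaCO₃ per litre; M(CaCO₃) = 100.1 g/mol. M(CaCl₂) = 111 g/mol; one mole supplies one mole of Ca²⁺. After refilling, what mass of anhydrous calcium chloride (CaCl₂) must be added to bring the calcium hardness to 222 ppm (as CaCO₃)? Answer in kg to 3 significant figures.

1.06 kg

Volume: 10,500 US gal × 3.785 L/gal = 39,742 L.
After draining 45% and refilling: 319 × 0.55 + 50 × 0.45 = 197.95 ppm.
Deficit to target: 222 − 197.95 = 24.05 mg/L.
As CaCO₃: 24.05 mg/L × 39,742 L = 955.8 g; ÷ 100.1 = 9.549 mol Ca²⁺.
Mass: 9.549 × 111 = 1060 g.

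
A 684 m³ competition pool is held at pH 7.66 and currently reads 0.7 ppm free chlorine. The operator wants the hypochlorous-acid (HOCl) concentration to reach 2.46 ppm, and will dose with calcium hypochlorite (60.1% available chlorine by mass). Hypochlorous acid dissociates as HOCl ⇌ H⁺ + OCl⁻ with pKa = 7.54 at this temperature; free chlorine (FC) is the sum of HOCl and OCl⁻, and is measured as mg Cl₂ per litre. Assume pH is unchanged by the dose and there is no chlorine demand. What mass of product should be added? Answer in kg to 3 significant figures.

5.69 kg

Volume: 684 m³ = 684,000 L.
[OCl⁻]/[HOCl] = 10^(pH − pKa) = 10^(7.66 − 7.54) = 1.318; fraction as HOCl = 1/(1 + 1.318) = 0.4314.
Free chlorine required for 2.46 ppm HOCl: 2.46 / 0.4314 = 5.703 ppm.
FC to add: 5.703 − 0.7 = 5.003 mg/L as Cl₂.
Cl₂ equivalent: 5.003 mg/L × 684,000 L = 3422 g.
Product at 60.1% available Cl: 3422 / 0.601 = 5694 g.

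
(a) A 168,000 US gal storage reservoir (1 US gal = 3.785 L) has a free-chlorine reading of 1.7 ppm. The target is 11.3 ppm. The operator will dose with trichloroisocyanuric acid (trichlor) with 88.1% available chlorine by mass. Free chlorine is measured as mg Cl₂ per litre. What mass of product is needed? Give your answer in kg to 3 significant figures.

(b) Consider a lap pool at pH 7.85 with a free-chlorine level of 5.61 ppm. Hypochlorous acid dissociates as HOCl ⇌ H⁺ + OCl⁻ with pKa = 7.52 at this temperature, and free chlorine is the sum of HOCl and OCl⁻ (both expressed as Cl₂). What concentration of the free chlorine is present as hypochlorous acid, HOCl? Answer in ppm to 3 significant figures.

(a) 6.93 kg; (b) 1.79 ppm

(a) Volume: 168,000 US gal × 3.785 L/gal = 635,880 L.
(a) Chlorine deficit: 11.3 − 1.7 = 9.6 ppm = 9.6 mg/L as Cl₂.
(a) Cl₂ equivalent needed: 9.6 mg/L × 635,880 L = 6,104,000 mg = 6104 g.
(a) Product at 88.1% available chlorine: 6104 / 0.881 = 6929 g.

(b) [OCl⁻]/[HOCl] = 10^(pH − pKa) = 10^(7.85 − 7.52) = 10^0.33 = 2.138.
(b) Fraction as HOCl = 1 / (1 + 2.138) = 0.3187.
(b) HOCl = 0.3187 × 5.61 ppm = 1.788 ppm.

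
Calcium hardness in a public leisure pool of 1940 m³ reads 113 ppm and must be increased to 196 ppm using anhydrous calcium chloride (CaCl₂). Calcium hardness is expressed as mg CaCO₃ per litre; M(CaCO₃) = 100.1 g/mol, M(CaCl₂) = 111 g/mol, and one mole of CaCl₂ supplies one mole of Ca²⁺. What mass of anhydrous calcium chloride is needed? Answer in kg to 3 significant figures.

Volume: 1940 m³ = 1,940,000 L.
Hardness to add: (196 − 113) = 83 mg/L as CaCO₃ × 1,940,000 L = 161,000 g as CaCO₃.
Moles of Ca²⁺ (1 mol Ca²⁺ ≡ 1 mol CaCO₃): 161,000 / 100.1 g/mol = 1609 mol.
Mass of CaCl₂: 1609 × 111 = 178,600 g.

179 kg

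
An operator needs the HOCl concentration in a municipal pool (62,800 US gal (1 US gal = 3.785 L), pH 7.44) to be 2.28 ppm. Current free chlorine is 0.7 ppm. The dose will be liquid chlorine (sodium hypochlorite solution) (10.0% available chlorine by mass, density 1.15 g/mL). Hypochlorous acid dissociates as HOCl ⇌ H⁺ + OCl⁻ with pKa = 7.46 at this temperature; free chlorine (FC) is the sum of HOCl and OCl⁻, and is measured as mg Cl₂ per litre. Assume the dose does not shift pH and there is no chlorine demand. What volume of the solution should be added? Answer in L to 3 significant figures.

Volume: 62,800 US gal × 3.785 L/gal = 237,698 L.
[OCl⁻]/[HOCl] = 10^(pH − pKa) = 10^(7.44 − 7.46) = 0.955; fraction as HOCl = 1/(1 + 0.955) = 0.5115.
Free chlorine required for 2.28 ppm HOCl: 2.28 / 0.5115 = 4.457 ppm.
FC to add: 4.457 − 0.7 = 3.757 mg/L as Cl₂.
Cl₂ equivalent: 3.757 mg/L × 237,698 L = 893.1 g.
Product at 10.0% available Cl: 893.1 / 0.1 = 8931 g.
Volume: 8931 g ÷ 1.15 g/mL = 7766 mL.

7.77 L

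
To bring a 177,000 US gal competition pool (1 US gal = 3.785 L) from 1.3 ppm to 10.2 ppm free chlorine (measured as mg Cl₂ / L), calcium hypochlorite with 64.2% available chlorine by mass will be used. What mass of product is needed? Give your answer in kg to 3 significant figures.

9.29 kg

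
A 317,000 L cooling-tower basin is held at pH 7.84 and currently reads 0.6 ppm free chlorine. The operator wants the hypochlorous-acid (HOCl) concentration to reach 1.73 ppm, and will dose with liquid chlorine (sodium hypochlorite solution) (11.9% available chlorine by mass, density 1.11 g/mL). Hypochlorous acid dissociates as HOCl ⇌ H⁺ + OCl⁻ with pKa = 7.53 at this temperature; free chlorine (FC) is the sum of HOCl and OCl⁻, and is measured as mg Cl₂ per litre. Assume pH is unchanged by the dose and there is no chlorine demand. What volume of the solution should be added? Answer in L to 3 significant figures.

11.2 L

[OCl⁻]/[HOCl] = 10^(pH − pKa) = 10^(7.84 − 7.53) = 2.042; fraction as HOCl = 1/(1 + 2.042) = 0.3288.
Free chlorine required for 1.73 ppm HOCl: 1.73 / 0.3288 = 5.262 ppm.
FC to add: 5.262 − 0.6 = 4.662 mg/L as Cl₂.
Cl₂ equivalent: 4.662 mg/L × 317,000 L = 1478 g.
Product at 11.9% available Cl: 1478 / 0.119 = 12,420 g.
Volume: 12,420 g ÷ 1.11 g/mL = 11,190 mL.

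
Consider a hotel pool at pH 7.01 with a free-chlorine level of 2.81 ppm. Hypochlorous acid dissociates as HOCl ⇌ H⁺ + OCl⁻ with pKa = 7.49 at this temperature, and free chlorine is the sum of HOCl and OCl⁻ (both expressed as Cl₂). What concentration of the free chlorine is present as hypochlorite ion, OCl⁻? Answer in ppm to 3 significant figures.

[OCl⁻]/[HOCl] = 10^(pH − pKa) = 10^(7.01 − 7.49) = 10^-0.48 = 0.3311.
Fraction as HOCl = 1 / (1 + 0.3311) = 0.7512.
OCl⁻ = (1 − 0.7512) × 2.81 ppm = 0.699 ppm.

0.699 ppm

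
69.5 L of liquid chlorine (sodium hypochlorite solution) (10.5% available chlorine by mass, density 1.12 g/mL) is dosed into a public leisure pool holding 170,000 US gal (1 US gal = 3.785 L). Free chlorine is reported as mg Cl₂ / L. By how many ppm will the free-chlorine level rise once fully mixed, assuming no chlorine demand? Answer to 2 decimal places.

12.70 ppm

Volume: 170,000 US gal × 3.785 L/gal = 643,450 L.
Mass of solution: 69.5 L × 1000 mL/L × 1.12 g/mL = 77,840 g.
Available chlorine delivered: 77,840 g × 0.105 = 8173 g as Cl₂.
Concentration rise: 8173 g / 643,450 L = 12.7 mg/L = 12.70 ppm.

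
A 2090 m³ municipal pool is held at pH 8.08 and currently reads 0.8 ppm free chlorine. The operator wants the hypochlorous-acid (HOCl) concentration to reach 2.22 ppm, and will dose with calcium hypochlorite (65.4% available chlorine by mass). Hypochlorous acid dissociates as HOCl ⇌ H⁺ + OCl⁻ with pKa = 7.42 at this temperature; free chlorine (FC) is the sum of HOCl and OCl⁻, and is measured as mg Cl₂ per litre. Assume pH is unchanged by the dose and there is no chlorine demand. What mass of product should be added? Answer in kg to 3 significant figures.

37.0 kg

Volume: 2090 m³ = 2,090,000 L.
[OCl⁻]/[HOCl] = 10^(pH − pKa) = 10^(8.08 − 7.42) = 4.571; fraction as HOCl = 1/(1 + 4.571) = 0.1795.
Free chlorine required for 2.22 ppm HOCl: 2.22 / 0.1795 = 12.37 ppm.
FC to add: 12.37 − 0.8 = 11.57 mg/L as Cl₂.
Cl₂ equivalent: 11.57 mg/L × 2,090,000 L = 24,180 g.
Product at 65.4% available Cl: 24,180 / 0.654 = 36,970 g.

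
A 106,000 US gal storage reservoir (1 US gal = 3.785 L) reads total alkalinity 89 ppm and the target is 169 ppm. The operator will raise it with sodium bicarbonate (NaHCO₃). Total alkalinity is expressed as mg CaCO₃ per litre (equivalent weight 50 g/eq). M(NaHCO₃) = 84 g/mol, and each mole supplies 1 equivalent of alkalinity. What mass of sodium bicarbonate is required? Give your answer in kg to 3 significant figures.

53.9 kg

Volume: 106,000 US gal × 3.785 L/gal = 401,210 L.
Alkalinity to add: (169 − 89) = 80 mg/L as CaCO₃ × 401,210 L = 32,100 g as CaCO₃.
Equivalents: 32,100 g ÷ 50 g/eq = 641.9 eq.
NaHCO₃ supplies 1 eq per mole → 641.9 mol.
Mass: 641.9 mol × 84 g/mol = 53,920 g.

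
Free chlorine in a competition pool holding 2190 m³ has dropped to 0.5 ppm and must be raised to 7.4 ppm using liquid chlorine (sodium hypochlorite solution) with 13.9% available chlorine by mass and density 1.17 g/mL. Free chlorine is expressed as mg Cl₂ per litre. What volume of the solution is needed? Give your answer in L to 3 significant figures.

92.9 L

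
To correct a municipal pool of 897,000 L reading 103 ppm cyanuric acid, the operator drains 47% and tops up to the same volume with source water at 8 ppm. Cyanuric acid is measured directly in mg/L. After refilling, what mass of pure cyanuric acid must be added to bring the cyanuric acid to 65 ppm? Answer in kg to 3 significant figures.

5.97 kg

After draining 47% and refilling: 103 × 0.53 + 8 × 0.47 = 58.35 ppm.
Deficit to target: 65 − 58.35 = 6.65 mg/L.
Mass: 6.65 mg/L × 897,000 L = 5965 g cyanuric acid.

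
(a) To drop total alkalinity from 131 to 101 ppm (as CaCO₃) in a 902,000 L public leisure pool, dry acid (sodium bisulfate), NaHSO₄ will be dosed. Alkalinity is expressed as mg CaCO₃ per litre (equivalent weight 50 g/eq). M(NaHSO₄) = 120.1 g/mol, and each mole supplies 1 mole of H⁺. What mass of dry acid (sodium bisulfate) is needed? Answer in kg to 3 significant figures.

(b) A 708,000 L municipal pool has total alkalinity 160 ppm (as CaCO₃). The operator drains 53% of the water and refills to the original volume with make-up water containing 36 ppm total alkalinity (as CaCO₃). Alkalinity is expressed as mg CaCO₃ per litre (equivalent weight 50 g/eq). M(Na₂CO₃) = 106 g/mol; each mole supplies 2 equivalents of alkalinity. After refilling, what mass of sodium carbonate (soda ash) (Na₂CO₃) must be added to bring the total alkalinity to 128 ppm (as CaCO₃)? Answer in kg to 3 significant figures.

(a) 65.0 kg; (b) 25.3 kg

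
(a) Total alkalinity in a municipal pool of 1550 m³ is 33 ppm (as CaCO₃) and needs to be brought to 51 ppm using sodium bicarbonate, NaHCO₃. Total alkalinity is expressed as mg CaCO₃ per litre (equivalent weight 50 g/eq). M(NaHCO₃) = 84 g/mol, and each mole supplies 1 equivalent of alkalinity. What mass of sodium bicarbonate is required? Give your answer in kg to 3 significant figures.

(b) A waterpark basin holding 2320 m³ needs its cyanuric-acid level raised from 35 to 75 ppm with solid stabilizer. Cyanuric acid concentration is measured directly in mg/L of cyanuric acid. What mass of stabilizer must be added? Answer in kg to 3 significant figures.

(a) Volume: 1550 m³ = 1,550,000 L.
(a) Alkalinity to add: (51 − 33) = 18 mg/L as CaCO₃ × 1,550,000 L = 27,900 g as CaCO₃.
(a) Equivalents: 27,900 g ÷ 50 g/eq = 558 eq.
(a) NaHCO₃ supplies 1 eq per mole → 558 mol.
(a) Mass: 558 mol × 84 g/mol = 46,870 g.

(b) Volume: 2320 m³ = 2,320,000 L.
(b) CYA to add: (75 − 35) = 40 mg/L × 2,320,000 L = 92,800 g cyanuric acid.

(a) 46.9 kg; (b) 92.8 kg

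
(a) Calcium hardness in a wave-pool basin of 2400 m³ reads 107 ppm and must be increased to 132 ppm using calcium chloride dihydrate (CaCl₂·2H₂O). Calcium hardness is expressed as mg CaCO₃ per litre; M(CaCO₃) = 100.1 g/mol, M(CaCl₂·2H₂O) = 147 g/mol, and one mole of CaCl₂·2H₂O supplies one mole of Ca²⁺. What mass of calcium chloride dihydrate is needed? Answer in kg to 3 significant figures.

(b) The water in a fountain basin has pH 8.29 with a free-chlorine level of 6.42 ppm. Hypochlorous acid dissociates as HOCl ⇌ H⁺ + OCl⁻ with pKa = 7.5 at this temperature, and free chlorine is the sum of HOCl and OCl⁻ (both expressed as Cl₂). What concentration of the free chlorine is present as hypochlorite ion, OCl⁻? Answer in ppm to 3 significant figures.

(a) 88.1 kg; (b) 5.52 ppm

(a) Volume: 2400 m³ = 2,400,000 L.
(a) Hardness to add: (132 − 107) = 25 mg/L as CaCO₃ × 2,400,000 L = 60,000 g as CaCO₃.
(a) Moles of Ca²⁺ (1 mol Ca²⁺ ≡ 1 mol CaCO₃): 60,000 / 100.1 g/mol = 599.4 mol.
(a) Mass of CaCl₂·2H₂O: 599.4 × 147 = 88,110 g.

(b) [OCl⁻]/[HOCl] = 10^(pH − pKa) = 10^(8.29 − 7.5) = 10^0.79 = 6.166.
(b) Fraction as HOCl = 1 / (1 + 6.166) = 0.1395.
(b) OCl⁻ = (1 − 0.1395) × 6.42 ppm = 5.524 ppm.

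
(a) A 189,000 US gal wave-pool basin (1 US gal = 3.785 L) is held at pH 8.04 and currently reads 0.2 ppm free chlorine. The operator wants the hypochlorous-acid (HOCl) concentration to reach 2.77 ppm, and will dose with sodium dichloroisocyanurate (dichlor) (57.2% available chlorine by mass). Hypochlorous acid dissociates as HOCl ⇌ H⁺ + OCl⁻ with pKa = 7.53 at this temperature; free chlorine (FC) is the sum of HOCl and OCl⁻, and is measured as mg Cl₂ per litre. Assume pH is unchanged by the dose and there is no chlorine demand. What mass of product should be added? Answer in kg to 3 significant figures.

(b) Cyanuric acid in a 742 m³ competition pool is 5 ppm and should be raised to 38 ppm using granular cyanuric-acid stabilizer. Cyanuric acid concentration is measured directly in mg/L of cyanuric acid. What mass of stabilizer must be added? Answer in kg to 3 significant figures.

(a) 14.4 kg; (b) 24.5 kg

(a) Volume: 189,000 US gal × 3.785 L/gal = 715,365 L.
(a) [OCl⁻]/[HOCl] = 10^(pH − pKa) = 10^(8.04 − 7.53) = 3.236; fraction as HOCl = 1/(1 + 3.236) = 0.2361.
(a) Free chlorine required for 2.77 ppm HOCl: 2.77 / 0.2361 = 11.73 ppm.
(a) FC to add: 11.73 − 0.2 = 11.53 mg/L as Cl₂.
(a) Cl₂ equivalent: 11.53 mg/L × 715,365 L = 8251 g.
(a) Product at 57.2% available Cl: 8251 / 0.572 = 14,420 g.

(b) Volume: 742 m³ = 742,000 L.
(b) CYA to add: (38 − 5) = 33 mg/L × 742,000 L = 24,490 g cyanuric acid.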